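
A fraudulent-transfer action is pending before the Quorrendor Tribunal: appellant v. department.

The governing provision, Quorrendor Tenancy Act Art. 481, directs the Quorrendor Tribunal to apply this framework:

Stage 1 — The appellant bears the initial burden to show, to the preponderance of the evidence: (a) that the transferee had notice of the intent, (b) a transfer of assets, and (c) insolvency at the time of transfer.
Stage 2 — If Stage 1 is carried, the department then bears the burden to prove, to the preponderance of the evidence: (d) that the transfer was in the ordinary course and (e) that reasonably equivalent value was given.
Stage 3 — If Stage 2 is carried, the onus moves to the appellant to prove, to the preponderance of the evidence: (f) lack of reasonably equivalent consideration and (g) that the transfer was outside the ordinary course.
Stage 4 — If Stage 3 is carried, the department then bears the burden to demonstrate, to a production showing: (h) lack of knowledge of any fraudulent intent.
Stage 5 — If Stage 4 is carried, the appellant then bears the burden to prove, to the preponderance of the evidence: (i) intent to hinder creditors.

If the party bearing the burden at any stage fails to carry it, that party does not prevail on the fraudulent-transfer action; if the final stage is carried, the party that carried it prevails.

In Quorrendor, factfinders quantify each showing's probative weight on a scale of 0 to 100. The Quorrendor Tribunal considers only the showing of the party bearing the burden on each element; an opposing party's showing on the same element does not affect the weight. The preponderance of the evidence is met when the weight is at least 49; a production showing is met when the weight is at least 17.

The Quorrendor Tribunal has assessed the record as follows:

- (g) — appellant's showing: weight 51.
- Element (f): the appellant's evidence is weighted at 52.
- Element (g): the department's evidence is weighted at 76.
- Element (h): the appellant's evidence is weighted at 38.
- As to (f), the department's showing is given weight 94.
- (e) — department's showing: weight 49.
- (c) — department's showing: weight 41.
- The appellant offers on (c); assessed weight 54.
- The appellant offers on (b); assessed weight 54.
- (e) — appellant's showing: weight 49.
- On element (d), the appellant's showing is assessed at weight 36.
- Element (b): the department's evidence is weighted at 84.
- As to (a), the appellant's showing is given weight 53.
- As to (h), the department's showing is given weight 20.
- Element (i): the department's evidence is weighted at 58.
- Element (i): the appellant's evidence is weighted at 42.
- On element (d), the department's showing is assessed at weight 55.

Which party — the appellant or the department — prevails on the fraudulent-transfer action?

department

Stage 1 (appellant, the preponderance of the evidence, weight is at least 49): (a) 53 ≥ 49 — meets; (b) 54 (department's 84 disregarded) ≥ 49 — meets; (c) 54 (department's 41 disregarded) ≥ 49 — meets.
  Stage 1 carried; the burden shifts to the department.
Stage 2 (department, the preponderance of the evidence, weight is at least 49): (d) 55 (appellant's 36 disregarded) ≥ 49 — meets; (e) 49 (appellant's 49 disregarded) ≥ 49 — meets.
  Stage 2 is satisfied; the onus moves to the appellant.
Stage 3 (appellant, the preponderance of the evidence, weight is at least 49): (f) 52 (department's 94 disregarded) ≥ 49 — meets; (g) 51 (department's 76 disregarded) ≥ 49 — meets.
  Stage 3 carried; the burden shifts to the department.
Stage 4 (department, a production showing, weight is at least 17): (h) 20 (appellant's 38 disregarded) ≥ 17 — meets.
  Stage 4 carried; the burden shifts to the appellant.
Stage 5 (appellant, the preponderance of the evidence, weight is at least 49): (i) 42 (department's 58 disregarded) < 49 — fails.
  Not every element is met, so the appellant fails to carry Stage 5.
The analysis ends at Stage 5; the department prevails.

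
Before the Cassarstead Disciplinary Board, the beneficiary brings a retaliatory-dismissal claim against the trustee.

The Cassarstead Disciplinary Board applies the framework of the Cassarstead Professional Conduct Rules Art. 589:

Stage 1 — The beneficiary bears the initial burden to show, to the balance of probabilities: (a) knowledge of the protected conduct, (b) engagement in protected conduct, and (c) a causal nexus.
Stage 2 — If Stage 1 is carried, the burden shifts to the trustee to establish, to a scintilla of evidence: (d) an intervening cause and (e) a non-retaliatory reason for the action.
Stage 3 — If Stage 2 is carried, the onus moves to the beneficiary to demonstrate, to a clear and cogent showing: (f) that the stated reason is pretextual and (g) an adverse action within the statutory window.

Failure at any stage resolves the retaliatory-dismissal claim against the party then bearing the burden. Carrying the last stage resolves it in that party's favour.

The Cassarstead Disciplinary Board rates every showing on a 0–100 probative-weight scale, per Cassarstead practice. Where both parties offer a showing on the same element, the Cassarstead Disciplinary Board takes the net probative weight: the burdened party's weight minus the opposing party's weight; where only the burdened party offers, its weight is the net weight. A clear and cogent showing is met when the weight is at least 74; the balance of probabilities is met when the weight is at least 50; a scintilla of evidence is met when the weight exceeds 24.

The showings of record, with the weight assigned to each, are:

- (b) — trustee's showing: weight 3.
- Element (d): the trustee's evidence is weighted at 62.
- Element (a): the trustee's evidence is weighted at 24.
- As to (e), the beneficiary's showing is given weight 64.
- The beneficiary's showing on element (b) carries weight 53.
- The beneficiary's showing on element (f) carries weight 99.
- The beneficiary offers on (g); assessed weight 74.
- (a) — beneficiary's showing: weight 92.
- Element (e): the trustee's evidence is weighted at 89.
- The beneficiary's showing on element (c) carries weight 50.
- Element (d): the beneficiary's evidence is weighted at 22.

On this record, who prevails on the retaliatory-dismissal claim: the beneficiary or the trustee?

Stage 1 (beneficiary, the balance of probabilities, weight is at least 50): (a) net 92−24=68 ≥ 50 — meets; (b) net 53−3=50 ≥ 50 — meets; (c) 50 ≥ 50 — meets.
  Stage 1 is satisfied; the onus moves to the trustee.
Stage 2 (trustee, a scintilla of evidence, weight exceeds 24): (d) net 62−22=40 > 24 — meets; (e) net 89−64=25 > 24 — meets.
  Stage 2 is satisfied; the onus moves to the beneficiary.
Stage 3 (beneficiary, a clear and cogent showing, weight is at least 74): (f) 99 ≥ 74 — meets; (g) 74 ≥ 74 — meets.
  All elements met at the final stage.
Every stage carried; the beneficiary prevails.

beneficiary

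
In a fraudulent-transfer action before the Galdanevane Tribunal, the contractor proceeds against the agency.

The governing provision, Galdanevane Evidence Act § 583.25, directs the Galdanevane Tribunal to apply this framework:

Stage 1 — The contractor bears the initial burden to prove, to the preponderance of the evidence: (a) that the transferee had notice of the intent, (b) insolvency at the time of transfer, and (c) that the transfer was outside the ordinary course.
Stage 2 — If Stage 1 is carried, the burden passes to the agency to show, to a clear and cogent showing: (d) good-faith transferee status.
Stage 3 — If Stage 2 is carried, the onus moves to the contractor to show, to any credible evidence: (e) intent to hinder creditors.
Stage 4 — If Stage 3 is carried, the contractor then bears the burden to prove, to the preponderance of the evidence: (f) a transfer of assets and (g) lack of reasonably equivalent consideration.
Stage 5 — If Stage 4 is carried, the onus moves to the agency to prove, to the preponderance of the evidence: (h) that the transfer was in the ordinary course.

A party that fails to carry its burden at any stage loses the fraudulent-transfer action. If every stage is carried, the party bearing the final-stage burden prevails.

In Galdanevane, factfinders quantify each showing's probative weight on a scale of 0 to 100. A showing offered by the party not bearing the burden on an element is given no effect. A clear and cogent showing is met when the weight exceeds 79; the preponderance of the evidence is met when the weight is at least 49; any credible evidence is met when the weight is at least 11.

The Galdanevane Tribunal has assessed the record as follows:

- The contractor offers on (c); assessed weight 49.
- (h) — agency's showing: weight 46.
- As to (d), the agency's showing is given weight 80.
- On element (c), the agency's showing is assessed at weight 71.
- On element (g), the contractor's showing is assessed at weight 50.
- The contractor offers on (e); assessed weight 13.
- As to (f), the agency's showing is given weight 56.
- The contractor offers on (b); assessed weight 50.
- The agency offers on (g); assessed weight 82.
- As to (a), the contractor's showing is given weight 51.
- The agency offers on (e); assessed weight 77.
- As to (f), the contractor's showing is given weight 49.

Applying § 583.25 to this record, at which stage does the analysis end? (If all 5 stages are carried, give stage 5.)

stage 5

Stage 1 — burden on contractor; standard: the preponderance of the evidence (weight is at least 49).
    (a): 51 ≥ 49 [met]
    (b): 50 ≥ 49 [met]
    (c): 49 (agency's 71 disregarded) ≥ 49 [met]
  Stage 1 carried; the burden shifts to the agency.
Stage 2 — burden on agency; standard: a clear and cogent showing (weight exceeds 79).
    (d): 80 > 79 [met]
  Stage 2 carried; the burden shifts to the contractor.
Stage 3 — burden on contractor; standard: any credible evidence (weight is at least 11).
    (e): 13 (agency's 77 disregarded) ≥ 11 [met]
  Stage 3 carried; the burden remains with the contractor.
Stage 4 — burden on contractor; standard: the preponderance of the evidence (weight is at least 49).
    (f): 49 (agency's 56 disregarded) ≥ 49 [met]
    (g): 50 (agency's 82 disregarded) ≥ 49 [met]
  The contractor carries Stage 4; the agency now bears the burden.
Stage 5 — burden on agency; standard: the preponderance of the evidence (weight is at least 49).
    (h): 46 < 49 [not met]
  Not every element is met, so the agency fails to carry Stage 5.
The analysis ends at Stage 5; the contractor prevails.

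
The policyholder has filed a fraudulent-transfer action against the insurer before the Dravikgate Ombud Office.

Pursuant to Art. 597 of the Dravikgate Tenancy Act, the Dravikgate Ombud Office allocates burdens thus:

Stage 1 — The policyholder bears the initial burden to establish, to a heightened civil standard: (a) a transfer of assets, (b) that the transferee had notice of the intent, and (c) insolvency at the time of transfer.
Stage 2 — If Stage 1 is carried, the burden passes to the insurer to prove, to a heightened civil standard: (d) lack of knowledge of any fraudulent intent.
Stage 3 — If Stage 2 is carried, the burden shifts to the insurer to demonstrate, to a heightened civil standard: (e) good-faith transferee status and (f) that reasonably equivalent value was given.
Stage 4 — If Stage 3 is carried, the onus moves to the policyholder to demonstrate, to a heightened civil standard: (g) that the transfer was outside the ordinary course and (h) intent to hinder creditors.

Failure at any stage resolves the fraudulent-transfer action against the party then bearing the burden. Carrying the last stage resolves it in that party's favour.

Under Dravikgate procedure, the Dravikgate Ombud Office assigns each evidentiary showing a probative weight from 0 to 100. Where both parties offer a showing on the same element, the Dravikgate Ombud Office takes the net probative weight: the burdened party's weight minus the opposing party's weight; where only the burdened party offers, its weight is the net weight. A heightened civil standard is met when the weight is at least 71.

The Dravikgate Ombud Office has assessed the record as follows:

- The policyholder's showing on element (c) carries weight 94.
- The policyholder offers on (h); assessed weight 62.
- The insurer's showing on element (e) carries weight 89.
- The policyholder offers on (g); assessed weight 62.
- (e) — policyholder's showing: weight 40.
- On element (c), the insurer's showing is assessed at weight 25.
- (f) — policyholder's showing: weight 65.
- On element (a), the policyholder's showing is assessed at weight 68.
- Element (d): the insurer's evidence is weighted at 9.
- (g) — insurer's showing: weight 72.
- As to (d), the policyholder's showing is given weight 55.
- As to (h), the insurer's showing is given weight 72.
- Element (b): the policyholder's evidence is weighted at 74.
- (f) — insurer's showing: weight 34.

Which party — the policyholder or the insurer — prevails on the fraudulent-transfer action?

insurer

At Stage 1 the policyholder must meet a heightened civil standard (weight is at least 71): on (a) the weight is 68, which does not reach 71, so (a) does not meet the standard; on (b) the weight is 74, which does reach 71, so (b) meets the standard; on (c) the weight is 94 less the opposing 25 gives net 69, which does not reach 71, so (c) does not meet the standard.
  The policyholder does not carry Stage 1.
The analysis ends at Stage 1; the insurer prevails.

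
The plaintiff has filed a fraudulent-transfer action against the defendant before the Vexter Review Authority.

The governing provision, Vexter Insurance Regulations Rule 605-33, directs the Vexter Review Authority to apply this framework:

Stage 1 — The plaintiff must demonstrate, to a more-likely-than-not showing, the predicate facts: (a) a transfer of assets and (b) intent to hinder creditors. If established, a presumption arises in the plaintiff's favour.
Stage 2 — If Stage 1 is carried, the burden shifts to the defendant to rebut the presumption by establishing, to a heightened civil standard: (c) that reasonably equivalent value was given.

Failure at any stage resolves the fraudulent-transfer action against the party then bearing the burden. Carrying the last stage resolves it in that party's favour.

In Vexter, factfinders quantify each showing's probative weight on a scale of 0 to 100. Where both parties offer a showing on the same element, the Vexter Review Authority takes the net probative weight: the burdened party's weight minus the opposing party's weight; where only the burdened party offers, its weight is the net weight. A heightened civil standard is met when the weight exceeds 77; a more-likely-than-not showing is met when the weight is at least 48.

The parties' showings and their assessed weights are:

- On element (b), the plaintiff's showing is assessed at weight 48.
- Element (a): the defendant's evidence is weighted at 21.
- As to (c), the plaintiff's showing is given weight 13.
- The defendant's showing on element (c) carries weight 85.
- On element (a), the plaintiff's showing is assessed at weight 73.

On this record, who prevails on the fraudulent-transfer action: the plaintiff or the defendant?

At Stage 1 the plaintiff must meet a more-likely-than-not showing (weight is at least 48): on (a) the weight is 73 less the opposing 21 gives net 52, which does reach 48, so (a) meets the standard; on (b) the weight is 48, ≥ 48, so (b) meets the standard.
  Stage 1 carried; the burden shifts to the defendant.
At Stage 2 the defendant must meet a heightened civil standard (weight exceeds 77): on (c) the weight is 85 less the opposing 13 gives net 72, which does not exceed 77, so (c) does not meet the standard.
  Stage 2 not carried; the defendant fails its burden.
The analysis ends at Stage 2; the plaintiff prevails.

plaintiff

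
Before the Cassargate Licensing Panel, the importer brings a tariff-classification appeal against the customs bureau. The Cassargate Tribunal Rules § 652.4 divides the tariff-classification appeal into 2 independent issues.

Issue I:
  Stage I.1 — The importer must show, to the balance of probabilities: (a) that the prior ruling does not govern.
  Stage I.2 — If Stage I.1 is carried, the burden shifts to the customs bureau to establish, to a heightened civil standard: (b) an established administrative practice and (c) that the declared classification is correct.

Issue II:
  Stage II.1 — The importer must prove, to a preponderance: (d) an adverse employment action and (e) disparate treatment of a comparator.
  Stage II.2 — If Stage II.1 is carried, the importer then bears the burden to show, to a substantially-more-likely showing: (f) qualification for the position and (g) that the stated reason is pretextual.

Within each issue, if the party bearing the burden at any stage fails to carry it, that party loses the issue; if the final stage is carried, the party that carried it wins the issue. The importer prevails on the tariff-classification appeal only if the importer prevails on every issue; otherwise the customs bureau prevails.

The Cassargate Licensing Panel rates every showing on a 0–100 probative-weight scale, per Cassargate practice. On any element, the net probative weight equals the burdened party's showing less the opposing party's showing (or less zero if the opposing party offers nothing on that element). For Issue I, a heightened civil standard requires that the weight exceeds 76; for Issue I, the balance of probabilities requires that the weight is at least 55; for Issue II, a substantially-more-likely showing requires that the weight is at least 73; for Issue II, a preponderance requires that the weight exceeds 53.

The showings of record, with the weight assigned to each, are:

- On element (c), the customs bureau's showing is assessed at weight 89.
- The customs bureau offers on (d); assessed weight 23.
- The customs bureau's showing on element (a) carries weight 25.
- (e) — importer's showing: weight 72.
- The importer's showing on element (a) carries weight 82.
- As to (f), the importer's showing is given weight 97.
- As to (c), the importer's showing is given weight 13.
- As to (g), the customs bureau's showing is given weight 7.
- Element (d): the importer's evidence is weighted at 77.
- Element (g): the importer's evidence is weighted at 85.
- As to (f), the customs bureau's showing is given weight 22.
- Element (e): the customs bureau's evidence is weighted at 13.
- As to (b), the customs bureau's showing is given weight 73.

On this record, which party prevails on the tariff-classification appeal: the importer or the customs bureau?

importer

— Issue I —
Stage I.1 (importer, the balance of probabilities, weight is at least 55): (a) net 82−25=57 ≥ 55 — meets.
  All elements met. The burden passes to the customs bureau.
Stage I.2 (customs bureau, a heightened civil standard, weight exceeds 76): (b) 73 ≤ 76 — fails; (c) net 89−13=76 ≤ 76 — fails.
  Stage I.2 not carried; the customs bureau fails its burden.
So the importer prevails on this issue.
— Issue II —
Stage II.1 — burden on importer; standard: a preponderance (weight exceeds 53).
    (d): 77 − 23 = 54 > 53 [met]
    (e): 72 − 13 = 59 > 53 [met]
  Stage II.1 carried; the burden remains with the importer.
Stage II.2 — burden on importer; standard: a substantially-more-likely showing (weight is at least 73).
    (f): 97 − 22 = 75 ≥ 73 [met]
    (g): 85 − 7 = 78 ≥ 73 [met]
  All elements met at the final stage.
With every stage satisfied, the importer prevails on this issue.
Per-issue: Issue I → importer; Issue II → importer. The importer must prevail on every issue; overall, the importer prevails.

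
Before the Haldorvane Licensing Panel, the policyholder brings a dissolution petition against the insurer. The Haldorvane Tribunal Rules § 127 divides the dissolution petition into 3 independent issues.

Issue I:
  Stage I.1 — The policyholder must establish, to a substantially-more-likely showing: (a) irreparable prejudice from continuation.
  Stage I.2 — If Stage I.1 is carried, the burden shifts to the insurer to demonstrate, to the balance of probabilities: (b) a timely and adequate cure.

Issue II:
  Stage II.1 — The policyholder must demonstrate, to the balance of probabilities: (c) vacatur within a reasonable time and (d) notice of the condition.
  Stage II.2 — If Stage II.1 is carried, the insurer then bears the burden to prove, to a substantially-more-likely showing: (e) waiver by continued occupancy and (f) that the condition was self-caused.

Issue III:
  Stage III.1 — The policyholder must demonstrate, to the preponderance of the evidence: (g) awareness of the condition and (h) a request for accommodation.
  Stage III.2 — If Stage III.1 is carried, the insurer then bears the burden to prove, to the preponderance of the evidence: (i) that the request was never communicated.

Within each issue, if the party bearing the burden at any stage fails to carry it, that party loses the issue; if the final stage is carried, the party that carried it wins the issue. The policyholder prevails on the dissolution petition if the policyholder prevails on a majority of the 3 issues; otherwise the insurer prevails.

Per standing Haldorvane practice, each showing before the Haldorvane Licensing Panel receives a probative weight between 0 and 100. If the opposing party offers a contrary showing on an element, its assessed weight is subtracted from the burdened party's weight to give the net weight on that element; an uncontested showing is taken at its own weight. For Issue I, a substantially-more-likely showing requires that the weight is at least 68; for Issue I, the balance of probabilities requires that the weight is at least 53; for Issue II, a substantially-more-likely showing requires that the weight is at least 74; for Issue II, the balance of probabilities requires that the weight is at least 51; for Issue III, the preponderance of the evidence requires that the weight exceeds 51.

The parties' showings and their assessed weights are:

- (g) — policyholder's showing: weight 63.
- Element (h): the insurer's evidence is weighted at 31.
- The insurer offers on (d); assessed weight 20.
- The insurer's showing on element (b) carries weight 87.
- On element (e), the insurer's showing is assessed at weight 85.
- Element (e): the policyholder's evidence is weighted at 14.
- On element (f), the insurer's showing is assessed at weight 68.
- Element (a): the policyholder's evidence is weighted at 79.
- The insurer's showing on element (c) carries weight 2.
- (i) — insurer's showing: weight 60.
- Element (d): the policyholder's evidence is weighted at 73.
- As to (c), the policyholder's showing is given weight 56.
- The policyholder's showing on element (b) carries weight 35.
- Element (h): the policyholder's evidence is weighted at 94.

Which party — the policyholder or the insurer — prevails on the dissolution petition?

— Issue I —
At Stage I.1 the policyholder must meet a substantially-more-likely showing (weight is at least 68): on (a) the weight is 79, ≥ 68, so (a) meets the standard.
  Stage I.1 carried; the burden shifts to the insurer.
At Stage I.2 the insurer must meet the balance of probabilities (weight is at least 53): on (b) the weight is 87 less the opposing 35 gives net 52, which does not reach 53, so (b) does not meet the standard.
  Stage I.2 not carried; the insurer fails its burden.
The analysis ends at Stage I.2; the policyholder prevails on this issue.
— Issue II —
Stage II.1 (policyholder, the balance of probabilities, weight is at least 51): (c) net 56−2=54 ≥ 51 — meets; (d) net 73−20=53 ≥ 51 — meets.
  The policyholder carries Stage II.1; the insurer now bears the burden.
Stage II.2 (insurer, a substantially-more-likely showing, weight is at least 74): (e) net 85−14=71 < 74 — fails; (f) 68 < 74 — fails.
  Stage II.2 not carried; the insurer fails its burden.
The analysis ends at Stage II.2; the policyholder prevails on this issue.
— Issue III —
At Stage III.1 the policyholder must meet the preponderance of the evidence (weight exceeds 51): on (g) the weight is 63, > 51, so (g) meets the standard; on (h) the weight is 94 less the opposing 31 gives net 63, which does exceed 51, so (h) meets the standard.
  The policyholder carries Stage III.1; the insurer now bears the burden.
At Stage III.2 the insurer must meet the preponderance of the evidence (weight exceeds 51): on (i) the weight is 60, which does exceed 51, so (i) meets the standard.
  All elements met at the final stage.
All stages carried — the insurer prevails on this issue.
Per-issue: Issue I → policyholder; Issue II → policyholder; Issue III → insurer. The policyholder must prevail on a majority of issues; overall, the policyholder prevails.

policyholder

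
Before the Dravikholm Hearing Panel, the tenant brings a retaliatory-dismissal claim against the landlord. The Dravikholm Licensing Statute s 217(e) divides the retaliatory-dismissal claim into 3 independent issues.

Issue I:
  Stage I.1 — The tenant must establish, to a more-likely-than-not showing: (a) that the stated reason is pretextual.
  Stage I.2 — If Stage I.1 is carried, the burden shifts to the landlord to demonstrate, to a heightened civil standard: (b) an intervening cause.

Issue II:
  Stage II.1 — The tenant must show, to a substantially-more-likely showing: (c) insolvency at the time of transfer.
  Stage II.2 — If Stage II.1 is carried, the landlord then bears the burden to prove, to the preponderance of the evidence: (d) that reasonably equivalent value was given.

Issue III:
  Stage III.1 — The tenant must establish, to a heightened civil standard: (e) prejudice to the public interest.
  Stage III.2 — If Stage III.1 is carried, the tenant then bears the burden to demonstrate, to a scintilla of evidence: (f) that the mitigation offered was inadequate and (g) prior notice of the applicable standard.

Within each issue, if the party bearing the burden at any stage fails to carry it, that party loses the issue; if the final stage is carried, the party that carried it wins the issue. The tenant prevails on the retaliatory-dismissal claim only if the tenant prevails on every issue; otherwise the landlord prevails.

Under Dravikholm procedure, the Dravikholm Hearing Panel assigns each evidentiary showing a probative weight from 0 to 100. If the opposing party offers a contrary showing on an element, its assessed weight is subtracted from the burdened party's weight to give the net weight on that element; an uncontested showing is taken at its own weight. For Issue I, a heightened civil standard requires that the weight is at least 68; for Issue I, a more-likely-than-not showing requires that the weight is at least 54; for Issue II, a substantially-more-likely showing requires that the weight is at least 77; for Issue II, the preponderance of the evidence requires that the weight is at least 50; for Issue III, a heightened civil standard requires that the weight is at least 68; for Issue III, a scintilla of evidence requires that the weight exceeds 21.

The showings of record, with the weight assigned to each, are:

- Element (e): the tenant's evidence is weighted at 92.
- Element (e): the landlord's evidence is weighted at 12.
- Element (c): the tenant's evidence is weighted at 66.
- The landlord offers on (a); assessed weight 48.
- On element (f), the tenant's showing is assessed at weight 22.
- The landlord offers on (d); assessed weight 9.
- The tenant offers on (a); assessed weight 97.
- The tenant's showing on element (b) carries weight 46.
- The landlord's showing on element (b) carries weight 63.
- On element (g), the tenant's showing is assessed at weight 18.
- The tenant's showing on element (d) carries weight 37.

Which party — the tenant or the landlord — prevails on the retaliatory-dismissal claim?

— Issue I —
Stage I.1 (tenant, a more-likely-than-not showing, weight is at least 54): (a) net 97−48=49 < 54 — fails.
  The tenant does not carry Stage I.1.
So the landlord prevails on this issue.
— Issue II —
Stage II.1 (tenant, a substantially-more-likely showing, weight is at least 77): (c) 66 < 77 — fails.
  Not every element is met, so the tenant fails to carry Stage II.1.
The landlord prevails on this issue.
— Issue III —
At Stage III.1 the tenant must meet a heightened civil standard (weight is at least 68): on (e) the weight is 92 less the opposing 12 gives net 80, ≥ 68, so (e) meets the standard.
  Stage III.1 carried; the burden remains with the tenant.
At Stage III.2 the tenant must meet a scintilla of evidence (weight exceeds 21): on (f) the weight is 22, > 21, so (f) meets the standard; on (g) the weight is 18, which does not exceed 21, so (g) does not meet the standard.
  Stage III.2 not carried; the tenant fails its burden.
The landlord prevails on this issue.
Per-issue: Issue I → landlord; Issue II → landlord; Issue III → landlord. The tenant must prevail on every issue; overall, the landlord prevails.

landlord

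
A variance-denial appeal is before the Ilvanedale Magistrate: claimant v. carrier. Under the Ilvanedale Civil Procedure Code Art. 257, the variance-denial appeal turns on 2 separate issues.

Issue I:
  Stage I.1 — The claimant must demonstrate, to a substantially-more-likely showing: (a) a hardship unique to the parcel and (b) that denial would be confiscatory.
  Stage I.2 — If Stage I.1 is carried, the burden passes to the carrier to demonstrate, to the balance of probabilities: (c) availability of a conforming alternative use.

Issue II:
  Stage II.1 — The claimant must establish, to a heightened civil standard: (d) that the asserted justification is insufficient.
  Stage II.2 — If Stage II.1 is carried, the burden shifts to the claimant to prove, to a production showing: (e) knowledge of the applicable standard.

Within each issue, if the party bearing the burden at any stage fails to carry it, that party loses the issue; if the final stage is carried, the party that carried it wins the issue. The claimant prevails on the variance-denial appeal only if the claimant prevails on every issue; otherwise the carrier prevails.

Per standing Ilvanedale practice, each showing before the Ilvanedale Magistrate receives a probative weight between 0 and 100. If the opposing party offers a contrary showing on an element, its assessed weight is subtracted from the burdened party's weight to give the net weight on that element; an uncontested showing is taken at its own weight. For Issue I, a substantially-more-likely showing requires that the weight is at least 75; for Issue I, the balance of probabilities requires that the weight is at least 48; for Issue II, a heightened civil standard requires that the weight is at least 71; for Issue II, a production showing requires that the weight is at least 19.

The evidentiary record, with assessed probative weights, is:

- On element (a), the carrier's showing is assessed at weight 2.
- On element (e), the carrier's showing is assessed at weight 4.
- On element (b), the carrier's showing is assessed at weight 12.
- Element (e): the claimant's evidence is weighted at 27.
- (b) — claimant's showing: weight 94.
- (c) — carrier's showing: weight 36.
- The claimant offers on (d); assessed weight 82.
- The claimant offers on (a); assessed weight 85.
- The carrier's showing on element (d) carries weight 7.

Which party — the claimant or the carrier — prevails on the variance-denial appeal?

claimant

— Issue I —
Stage I.1 — burden on claimant; standard: a substantially-more-likely showing (weight is at least 75).
    (a): 85 − 2 = 83 ≥ 75 [met]
    (b): 94 − 12 = 82 ≥ 75 [met]
  All elements met. The burden passes to the carrier.
Stage I.2 — burden on carrier; standard: the balance of probabilities (weight is at least 48).
    (c): 36 < 48 [not met]
  Not every element is met, so the carrier fails to carry Stage I.2.
So the claimant prevails on this issue.
— Issue II —
Stage II.1 — burden on claimant; standard: a heightened civil standard (weight is at least 71).
    (d): 82 − 7 = 75 ≥ 71 [met]
  All elements met. The claimant retains the burden for Stage II.2.
Stage II.2 — burden on claimant; standard: a production showing (weight is at least 19).
    (e): 27 − 4 = 23 ≥ 19 [met]
  Stage II.2 carried; the final stage is satisfied.
All stages carried — the claimant prevails on this issue.
Per-issue: Issue I → claimant; Issue II → claimant. The claimant must prevail on every issue; overall, the claimant prevails.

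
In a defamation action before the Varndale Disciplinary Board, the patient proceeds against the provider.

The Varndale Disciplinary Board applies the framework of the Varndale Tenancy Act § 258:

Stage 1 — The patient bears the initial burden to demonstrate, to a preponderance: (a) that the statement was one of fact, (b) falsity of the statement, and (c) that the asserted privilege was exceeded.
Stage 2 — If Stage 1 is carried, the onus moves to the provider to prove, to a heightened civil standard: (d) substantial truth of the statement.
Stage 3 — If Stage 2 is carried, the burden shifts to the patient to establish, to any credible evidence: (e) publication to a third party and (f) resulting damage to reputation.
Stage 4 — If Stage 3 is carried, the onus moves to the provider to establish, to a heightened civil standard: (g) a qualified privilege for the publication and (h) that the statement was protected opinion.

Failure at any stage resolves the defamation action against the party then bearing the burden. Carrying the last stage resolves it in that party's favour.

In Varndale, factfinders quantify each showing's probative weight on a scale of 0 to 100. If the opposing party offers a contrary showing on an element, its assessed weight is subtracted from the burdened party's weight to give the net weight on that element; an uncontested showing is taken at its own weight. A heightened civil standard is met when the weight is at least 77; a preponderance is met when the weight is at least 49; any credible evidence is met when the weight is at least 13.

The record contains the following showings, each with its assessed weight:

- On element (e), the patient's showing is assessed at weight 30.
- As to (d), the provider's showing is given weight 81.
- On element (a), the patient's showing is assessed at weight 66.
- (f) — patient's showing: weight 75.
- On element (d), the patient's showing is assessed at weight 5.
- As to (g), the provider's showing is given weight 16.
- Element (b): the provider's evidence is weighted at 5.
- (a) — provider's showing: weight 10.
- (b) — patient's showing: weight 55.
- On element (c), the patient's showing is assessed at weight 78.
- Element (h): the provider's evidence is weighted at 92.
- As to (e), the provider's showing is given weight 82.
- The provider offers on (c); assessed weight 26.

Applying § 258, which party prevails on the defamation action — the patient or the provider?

At Stage 1 the patient must meet a preponderance (weight is at least 49): on (a) the weight is 66 less the opposing 10 gives net 56, which does reach 49, so (a) meets the standard; on (b) the weight is 55 less the opposing 5 gives net 50, which does reach 49, so (b) meets the standard; on (c) the weight is 78 less the opposing 26 gives net 52, which does reach 49, so (c) meets the standard.
  Stage 1 is satisfied; the onus moves to the provider.
At Stage 2 the provider must meet a heightened civil standard (weight is at least 77): on (d) the weight is 81 less the opposing 5 gives net 76, < 77, so (d) does not meet the standard.
  Not every element is met, so the provider fails to carry Stage 2.
The analysis ends at Stage 2; the patient prevails.

patient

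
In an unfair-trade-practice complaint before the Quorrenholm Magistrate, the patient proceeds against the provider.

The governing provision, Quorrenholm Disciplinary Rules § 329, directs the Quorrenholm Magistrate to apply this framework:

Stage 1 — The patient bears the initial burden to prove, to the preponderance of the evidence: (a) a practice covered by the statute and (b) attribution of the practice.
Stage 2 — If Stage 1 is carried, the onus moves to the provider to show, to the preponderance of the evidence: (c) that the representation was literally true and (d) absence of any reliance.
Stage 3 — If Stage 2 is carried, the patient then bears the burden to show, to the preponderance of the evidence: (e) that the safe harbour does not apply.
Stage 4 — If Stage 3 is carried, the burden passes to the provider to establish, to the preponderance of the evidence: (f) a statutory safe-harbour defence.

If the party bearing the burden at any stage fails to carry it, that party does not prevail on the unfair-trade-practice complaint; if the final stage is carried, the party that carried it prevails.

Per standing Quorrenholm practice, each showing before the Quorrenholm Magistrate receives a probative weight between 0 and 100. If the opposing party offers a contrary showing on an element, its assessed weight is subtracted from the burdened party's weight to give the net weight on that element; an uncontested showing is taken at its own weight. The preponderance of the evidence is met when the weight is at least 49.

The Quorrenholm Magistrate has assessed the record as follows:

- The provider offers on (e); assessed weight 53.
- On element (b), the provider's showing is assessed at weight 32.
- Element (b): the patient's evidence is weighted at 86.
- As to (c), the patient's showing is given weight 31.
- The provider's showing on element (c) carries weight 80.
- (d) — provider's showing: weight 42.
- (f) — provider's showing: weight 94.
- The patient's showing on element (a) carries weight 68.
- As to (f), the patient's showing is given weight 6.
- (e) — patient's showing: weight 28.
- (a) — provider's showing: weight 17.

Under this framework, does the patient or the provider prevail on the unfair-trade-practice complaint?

patient

At Stage 1 the patient must meet the preponderance of the evidence (weight is at least 49): on (a) the weight is 68 less the opposing 17 gives net 51, which does reach 49, so (a) meets the standard; on (b) the weight is 86 less the opposing 32 gives net 54, ≥ 49, so (b) meets the standard.
  Stage 1 carried; the burden shifts to the provider.
At Stage 2 the provider must meet the preponderance of the evidence (weight is at least 49): on (c) the weight is 80 less the opposing 31 gives net 49, ≥ 49, so (c) meets the standard; on (d) the weight is 42, which does not reach 49, so (d) does not meet the standard.
  The provider does not carry Stage 2.
The analysis ends at Stage 2; the patient prevails.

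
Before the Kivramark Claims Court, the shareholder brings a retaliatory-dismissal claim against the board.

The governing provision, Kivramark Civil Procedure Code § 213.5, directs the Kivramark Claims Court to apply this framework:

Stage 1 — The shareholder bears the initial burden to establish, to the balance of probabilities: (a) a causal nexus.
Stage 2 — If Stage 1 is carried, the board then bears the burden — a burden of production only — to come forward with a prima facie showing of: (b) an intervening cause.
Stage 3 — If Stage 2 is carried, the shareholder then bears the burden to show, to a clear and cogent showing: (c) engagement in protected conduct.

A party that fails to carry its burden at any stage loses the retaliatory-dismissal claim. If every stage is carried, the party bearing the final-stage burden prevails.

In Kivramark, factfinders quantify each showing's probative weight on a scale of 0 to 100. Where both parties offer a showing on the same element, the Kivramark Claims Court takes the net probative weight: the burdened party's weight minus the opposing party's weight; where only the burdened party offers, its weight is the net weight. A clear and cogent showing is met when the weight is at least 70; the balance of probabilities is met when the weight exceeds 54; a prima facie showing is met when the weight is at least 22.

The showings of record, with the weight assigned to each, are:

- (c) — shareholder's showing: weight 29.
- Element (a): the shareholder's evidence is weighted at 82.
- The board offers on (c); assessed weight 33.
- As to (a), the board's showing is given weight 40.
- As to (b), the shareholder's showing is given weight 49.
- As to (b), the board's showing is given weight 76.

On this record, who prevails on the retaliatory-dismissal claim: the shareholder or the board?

Stage 1 — burden on shareholder; standard: the balance of probabilities (weight exceeds 54).
    (a): 82 − 40 = 42 ≤ 54 [not met]
  Not every element is met, so the shareholder fails to carry Stage 1.
The analysis ends at Stage 1; the board prevails.

board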